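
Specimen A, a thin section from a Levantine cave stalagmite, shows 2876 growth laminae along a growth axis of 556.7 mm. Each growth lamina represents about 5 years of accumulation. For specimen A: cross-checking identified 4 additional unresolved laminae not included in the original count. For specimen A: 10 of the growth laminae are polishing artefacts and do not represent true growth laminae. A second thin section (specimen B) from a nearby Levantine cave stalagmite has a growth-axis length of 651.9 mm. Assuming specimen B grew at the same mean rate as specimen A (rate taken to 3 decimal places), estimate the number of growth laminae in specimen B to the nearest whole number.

Specimen A: correcting the raw count gives 2876 − 10 + 4 = 2870 true growth laminae.
Specimen A: multiplying by 5 years per growth lamina: 2870 × 5 = 14350 years.
A: 556.7 mm over 14350 years gives 556.7 / 14350 ≈ 0.039 mm/yr.
Specimen B: 651.9 mm / 0.039 mm per year = 16715.38 years; at 5 years per growth lamina that is 16715.38 / 5 ≈ 3343 growth laminae.

3343 growth laminae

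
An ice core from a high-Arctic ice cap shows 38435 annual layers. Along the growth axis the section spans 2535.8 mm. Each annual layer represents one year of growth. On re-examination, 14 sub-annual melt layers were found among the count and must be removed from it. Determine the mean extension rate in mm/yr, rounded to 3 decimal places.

0.066 mm/yr

After corrections the count is 38435 − 14 = 38421 annual layers.
Extension rate ≈ 2535.8 / 38421 = 0.066 mm/yr.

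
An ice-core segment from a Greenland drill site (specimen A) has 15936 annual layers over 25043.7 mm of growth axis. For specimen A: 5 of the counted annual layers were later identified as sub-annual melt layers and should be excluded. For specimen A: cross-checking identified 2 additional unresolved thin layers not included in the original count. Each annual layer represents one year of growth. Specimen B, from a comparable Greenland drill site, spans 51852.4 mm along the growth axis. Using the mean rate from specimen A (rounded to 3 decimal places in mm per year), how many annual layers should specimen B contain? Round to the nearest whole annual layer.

Specimen A: correcting the raw count gives 15936 − 5 + 2 = 15933 true annual layers.
A: Extension rate ≈ 25043.7 / 15933 = 1.572 mm/yr.
For B, 51852.4 / 1.572 = 32984.99 years ≈ 32985 annual layers.

32985 annual layers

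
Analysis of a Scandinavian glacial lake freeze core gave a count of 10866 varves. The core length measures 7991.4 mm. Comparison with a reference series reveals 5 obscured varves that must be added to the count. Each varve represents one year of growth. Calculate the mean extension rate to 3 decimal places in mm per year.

0.735 mm per year

Correcting the raw count gives 10866 + 5 = 10871 true varves.
7991.4 mm over 10871 years gives 7991.4 / 10871 ≈ 0.735 mm per year.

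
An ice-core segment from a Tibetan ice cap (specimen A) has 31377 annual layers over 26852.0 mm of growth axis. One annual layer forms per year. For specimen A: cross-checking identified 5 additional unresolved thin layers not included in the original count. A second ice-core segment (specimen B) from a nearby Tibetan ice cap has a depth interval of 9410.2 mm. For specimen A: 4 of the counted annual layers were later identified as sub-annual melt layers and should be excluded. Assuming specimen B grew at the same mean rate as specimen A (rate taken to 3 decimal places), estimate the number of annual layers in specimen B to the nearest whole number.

10993 annual layers

Specimen A: adjusted count: 31377 − 4 + 5 = 31378 annual layers.
A: 26852.0 mm over 31378 years gives 26852.0 / 31378 ≈ 0.856 mm/year.
Specimen B: 9410.2 mm / 0.856 mm per year = 10993.22 years ≈ 10993 annual layers.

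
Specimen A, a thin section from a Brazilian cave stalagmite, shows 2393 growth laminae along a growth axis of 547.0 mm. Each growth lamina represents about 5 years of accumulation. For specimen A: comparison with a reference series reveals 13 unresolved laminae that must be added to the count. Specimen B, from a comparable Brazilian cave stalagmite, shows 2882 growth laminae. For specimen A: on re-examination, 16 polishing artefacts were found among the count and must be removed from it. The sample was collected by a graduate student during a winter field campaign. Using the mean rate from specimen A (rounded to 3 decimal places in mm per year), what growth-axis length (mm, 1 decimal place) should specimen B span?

662.9 mm

Specimen A: adjusted count: 2393 − 16 + 13 = 2390 growth laminae.
Specimen A: at 5 years per growth lamina, 2390 × 5 = 11950 years.
A: Mean rate = 547.0 mm / 11950 years ≈ 0.046 mm/year.
Specimen B: 2882 growth laminae at 5 years each span 2882 × 5 = 14410 years. Length of B = 0.046 × 14410 = 662.9 mm.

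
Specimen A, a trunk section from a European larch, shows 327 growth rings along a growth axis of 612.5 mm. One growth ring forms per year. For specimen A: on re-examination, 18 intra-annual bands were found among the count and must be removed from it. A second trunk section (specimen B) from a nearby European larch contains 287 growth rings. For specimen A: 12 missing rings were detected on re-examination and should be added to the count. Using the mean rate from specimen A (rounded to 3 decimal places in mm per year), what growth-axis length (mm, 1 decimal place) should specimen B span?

Specimen A: true growth ring count = 327 − 18 + 12 = 321.
A: Mean rate = 612.5 mm / 321 years ≈ 1.908 mm/year.
B's length ≈ 1.908 × 287 = 547.6 mm.

547.6 mm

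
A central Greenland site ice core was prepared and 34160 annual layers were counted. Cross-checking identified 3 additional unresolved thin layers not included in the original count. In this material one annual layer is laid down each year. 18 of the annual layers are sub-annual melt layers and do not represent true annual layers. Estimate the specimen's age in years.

Correcting the raw count gives 34160 − 18 + 3 = 34145 true annual layers.
With a one-to-one annual layer periodicity this is 34145 years.

34145 years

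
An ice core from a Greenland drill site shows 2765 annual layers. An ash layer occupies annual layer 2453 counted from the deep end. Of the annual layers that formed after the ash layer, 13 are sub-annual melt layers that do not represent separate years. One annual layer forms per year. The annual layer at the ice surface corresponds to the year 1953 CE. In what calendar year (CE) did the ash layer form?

1654 CE

2765 − 2453 = 312 annual layers lie beyond the ash layer toward the ice surface.
Excluding 13 false annual layers: 312 − 13 = 299.
The annual layer at the ice surface is 1953 CE, so the ash layer dates to 1953 − 299 = 1654 CE.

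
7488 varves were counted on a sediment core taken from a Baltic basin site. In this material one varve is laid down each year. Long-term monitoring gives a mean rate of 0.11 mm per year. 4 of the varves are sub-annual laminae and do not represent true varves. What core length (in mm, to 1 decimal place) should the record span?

823.2 mm

After corrections the count is 7488 − 4 = 7484 varves.
Length ≈ 0.11 × 7484 = 823.2 mm.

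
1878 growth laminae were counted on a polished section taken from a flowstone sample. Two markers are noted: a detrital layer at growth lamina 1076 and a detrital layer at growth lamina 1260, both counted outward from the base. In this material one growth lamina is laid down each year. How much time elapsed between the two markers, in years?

The two markers are separated by 1260 − 1076 = 184 growth laminae.
That is 184 years at one growth lamina per year.

184 yr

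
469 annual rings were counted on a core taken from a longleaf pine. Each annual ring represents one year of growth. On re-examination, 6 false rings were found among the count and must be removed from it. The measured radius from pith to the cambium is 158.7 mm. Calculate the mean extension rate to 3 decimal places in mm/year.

0.343 mm/year

After corrections the count is 469 − 6 = 463 annual rings.
158.7 mm over 463 years gives 158.7 / 463 ≈ 0.343 mm/year.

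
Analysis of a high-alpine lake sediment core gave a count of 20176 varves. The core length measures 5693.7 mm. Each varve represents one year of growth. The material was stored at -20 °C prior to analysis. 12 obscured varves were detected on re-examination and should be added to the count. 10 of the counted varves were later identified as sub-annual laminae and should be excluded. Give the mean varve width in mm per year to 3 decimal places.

0.282 mm per year

Correcting the raw count gives 20176 − 10 + 12 = 20178 true varves.
Extension rate ≈ 5693.7 / 20178 = 0.282 mm per year.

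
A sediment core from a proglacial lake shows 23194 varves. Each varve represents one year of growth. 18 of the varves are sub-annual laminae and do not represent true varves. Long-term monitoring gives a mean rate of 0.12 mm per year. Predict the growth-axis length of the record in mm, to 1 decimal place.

After corrections the count is 23194 − 18 = 23176 varves.
Predicted length = 0.12 mm/year × 23176 years = 2781.1 mm.

2781.1 mm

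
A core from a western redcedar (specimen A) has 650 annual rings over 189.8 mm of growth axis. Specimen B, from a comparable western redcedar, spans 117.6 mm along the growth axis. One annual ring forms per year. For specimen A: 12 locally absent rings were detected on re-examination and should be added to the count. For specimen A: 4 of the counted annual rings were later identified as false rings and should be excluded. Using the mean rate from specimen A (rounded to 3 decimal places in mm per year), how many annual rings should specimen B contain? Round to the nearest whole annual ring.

408 annual rings

Specimen A: correcting the raw count gives 650 − 4 + 12 = 658 true annual rings.
A: Mean rate = 189.8 mm / 658 years ≈ 0.288 mm/yr.
Specimen B: 117.6 mm / 0.288 mm per year = 408.33 years ≈ 408 annual rings.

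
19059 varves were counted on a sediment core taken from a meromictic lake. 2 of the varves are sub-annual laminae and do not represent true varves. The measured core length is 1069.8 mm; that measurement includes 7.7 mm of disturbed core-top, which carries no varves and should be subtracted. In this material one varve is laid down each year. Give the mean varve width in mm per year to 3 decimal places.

True varve count = 19059 − 2 = 19057.
Net length = 1069.8 − 7.7 = 1062.1 mm.
Extension rate ≈ 1062.1 / 19057 = 0.056 mm per year.

0.056 mm per year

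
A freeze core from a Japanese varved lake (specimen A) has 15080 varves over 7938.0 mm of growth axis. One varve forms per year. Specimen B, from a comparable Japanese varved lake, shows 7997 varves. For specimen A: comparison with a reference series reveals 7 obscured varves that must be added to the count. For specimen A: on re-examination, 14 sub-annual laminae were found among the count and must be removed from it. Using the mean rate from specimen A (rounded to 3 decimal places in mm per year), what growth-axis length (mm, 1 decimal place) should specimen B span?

Specimen A: correcting the raw count gives 15080 − 14 + 7 = 15073 true varves.
A: 7938.0 mm over 15073 years gives 7938.0 / 15073 ≈ 0.527 mm/year.
Length of B = 0.527 × 7997 = 4214.4 mm.

4214.4 mm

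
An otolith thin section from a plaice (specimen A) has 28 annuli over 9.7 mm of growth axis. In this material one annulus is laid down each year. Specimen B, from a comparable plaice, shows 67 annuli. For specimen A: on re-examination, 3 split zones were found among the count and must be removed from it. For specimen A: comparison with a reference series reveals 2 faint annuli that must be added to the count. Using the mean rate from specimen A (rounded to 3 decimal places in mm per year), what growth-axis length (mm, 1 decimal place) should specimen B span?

Specimen A: true annulus count = 28 − 3 + 2 = 27.
A: Extension rate ≈ 9.7 / 27 = 0.359 mm/year.
Length of B = 0.359 × 67 = 24.1 mm.

24.1 mm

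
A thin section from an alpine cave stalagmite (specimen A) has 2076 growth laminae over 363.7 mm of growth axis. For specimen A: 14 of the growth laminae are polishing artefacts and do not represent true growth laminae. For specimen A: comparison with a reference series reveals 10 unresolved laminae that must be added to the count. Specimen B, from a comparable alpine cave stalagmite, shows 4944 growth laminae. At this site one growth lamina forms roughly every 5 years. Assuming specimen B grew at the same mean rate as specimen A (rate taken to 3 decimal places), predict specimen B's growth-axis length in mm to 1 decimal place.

865.2 mm

Specimen A: adjusted count: 2076 − 14 + 10 = 2072 growth laminae.
Specimen A: at 5 years per growth lamina, 2072 × 5 = 10360 years.
A: 363.7 mm over 10360 years gives 363.7 / 10360 ≈ 0.035 mm/yr.
Specimen B: multiplying by 5 years per growth lamina: 4944 × 5 = 24720 years. For B, 0.035 mm/year × 24720 years = 865.2 mm.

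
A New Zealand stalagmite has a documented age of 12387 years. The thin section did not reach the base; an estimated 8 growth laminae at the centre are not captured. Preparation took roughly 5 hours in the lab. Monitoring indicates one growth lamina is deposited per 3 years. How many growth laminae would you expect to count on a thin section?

One growth lamina every 3 years means 12387 / 3 = 4129 growth laminae.
Less the 8 uncaptured growth laminae: 4129 − 8 = 4121.

4121 growth laminae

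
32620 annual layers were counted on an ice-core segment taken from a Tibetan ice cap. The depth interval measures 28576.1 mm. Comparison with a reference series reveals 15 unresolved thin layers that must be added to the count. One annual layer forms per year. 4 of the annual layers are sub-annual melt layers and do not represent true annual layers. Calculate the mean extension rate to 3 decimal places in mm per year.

0.876 mm per year

True annual layer count = 32620 − 4 + 15 = 32631.
Mean rate = 28576.1 mm / 32631 years ≈ 0.876 mm per year.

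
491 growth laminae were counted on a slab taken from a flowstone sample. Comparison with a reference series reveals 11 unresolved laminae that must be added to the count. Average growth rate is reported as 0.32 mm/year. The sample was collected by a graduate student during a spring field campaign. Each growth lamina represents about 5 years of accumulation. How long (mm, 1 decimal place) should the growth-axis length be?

803.2 mm

Correcting the raw count gives 491 + 11 = 502 true growth laminae.
At 5 years per growth lamina, 502 × 5 = 2510 years.
Length ≈ 0.32 × 2510 = 803.2 mm.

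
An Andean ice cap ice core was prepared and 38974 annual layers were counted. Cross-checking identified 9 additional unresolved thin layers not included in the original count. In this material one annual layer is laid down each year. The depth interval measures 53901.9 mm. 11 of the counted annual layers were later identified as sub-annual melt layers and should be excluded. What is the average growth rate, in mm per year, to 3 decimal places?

Correcting the raw count gives 38974 − 11 + 9 = 38972 true annual layers.
Extension rate ≈ 53901.9 / 38972 = 1.383 mm per year.

1.383 mm per year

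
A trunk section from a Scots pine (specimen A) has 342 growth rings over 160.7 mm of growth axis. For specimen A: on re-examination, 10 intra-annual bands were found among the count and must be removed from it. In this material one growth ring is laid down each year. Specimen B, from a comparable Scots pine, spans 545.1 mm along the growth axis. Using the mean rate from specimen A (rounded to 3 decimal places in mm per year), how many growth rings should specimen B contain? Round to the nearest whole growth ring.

Specimen A: after corrections the count is 342 − 10 = 332 growth rings.
A: Extension rate ≈ 160.7 / 332 = 0.484 mm per year.
Specimen B: 545.1 mm / 0.484 mm per year = 1126.24 years ≈ 1126 growth rings.

1126 growth rings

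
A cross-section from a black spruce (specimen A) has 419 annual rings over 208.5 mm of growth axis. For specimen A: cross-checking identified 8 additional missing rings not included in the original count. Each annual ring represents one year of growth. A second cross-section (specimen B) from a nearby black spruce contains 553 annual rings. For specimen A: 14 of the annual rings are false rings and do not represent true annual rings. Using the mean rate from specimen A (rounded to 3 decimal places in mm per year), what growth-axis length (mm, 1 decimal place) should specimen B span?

Specimen A: adjusted count: 419 − 14 + 8 = 413 annual rings.
A: 208.5 mm over 413 years gives 208.5 / 413 ≈ 0.505 mm per year.
Length of B = 0.505 × 553 = 279.3 mm.

279.3 mm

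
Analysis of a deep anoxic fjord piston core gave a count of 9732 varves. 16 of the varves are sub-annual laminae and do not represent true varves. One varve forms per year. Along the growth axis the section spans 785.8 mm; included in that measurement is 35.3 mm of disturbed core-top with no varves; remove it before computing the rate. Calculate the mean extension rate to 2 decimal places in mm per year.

Adjusted count: 9732 − 16 = 9716 varves.
The growth record spans 785.8 − 35.3 = 750.5 mm.
750.5 mm over 9716 years gives 750.5 / 9716 ≈ 0.08 mm per year.

0.08 mm per year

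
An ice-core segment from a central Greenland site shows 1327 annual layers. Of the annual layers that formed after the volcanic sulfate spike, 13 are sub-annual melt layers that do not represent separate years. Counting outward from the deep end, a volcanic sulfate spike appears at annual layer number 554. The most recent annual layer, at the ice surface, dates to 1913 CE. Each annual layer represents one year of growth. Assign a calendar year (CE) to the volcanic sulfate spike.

1153 CE

Between annual layer 554 and the ice surface there are 1327 − 554 = 773 annual layers.
Excluding 13 false annual layers: 773 − 13 = 760.
The annual layer at the ice surface is 1913 CE, so the volcanic sulfate spike dates to 1913 − 760 = 1153 CE.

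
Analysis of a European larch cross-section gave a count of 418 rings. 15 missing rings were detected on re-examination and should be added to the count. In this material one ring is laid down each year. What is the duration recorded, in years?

433 yr

Correcting the raw count gives 418 + 15 = 433 true rings.
At one ring per year, that is 433 years.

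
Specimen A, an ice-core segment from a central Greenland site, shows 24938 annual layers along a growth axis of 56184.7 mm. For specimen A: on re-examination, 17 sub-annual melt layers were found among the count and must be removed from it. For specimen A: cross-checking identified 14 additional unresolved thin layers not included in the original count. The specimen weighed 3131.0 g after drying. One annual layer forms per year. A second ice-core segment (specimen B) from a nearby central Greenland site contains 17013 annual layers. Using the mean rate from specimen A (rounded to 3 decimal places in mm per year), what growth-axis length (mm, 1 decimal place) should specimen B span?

38330.3 mm

Specimen A: correcting the raw count gives 24938 − 17 + 14 = 24935 true annual layers.
A: Mean rate = 56184.7 mm / 24935 years ≈ 2.253 mm per year.
For B, 2.253 mm/year × 17013 years = 38330.3 mm.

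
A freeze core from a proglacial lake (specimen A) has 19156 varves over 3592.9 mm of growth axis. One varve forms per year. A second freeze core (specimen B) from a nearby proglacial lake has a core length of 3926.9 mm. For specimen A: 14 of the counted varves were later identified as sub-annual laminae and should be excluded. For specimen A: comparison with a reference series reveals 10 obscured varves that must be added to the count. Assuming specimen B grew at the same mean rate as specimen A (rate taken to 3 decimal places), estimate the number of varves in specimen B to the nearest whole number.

Specimen A: true varve count = 19156 − 14 + 10 = 19152.
A: 3592.9 mm over 19152 years gives 3592.9 / 19152 ≈ 0.188 mm/yr.
Specimen B: 3926.9 mm / 0.188 mm per year = 20887.77 years ≈ 20888 varves.

20888 varves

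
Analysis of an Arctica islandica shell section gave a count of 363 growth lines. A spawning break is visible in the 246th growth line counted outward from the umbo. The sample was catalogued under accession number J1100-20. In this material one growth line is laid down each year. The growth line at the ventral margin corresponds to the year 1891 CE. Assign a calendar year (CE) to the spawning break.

1774 CE

363 − 246 = 117 growth lines lie beyond the spawning break toward the ventral margin.
1891 − 117 = 1774 CE.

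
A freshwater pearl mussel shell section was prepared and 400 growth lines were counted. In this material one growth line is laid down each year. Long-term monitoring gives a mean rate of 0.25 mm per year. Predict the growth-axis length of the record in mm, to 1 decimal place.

100.0 mm

The record spans 400 years at 0.25 mm per year.
Length ≈ 0.25 × 400 = 100.0 mm.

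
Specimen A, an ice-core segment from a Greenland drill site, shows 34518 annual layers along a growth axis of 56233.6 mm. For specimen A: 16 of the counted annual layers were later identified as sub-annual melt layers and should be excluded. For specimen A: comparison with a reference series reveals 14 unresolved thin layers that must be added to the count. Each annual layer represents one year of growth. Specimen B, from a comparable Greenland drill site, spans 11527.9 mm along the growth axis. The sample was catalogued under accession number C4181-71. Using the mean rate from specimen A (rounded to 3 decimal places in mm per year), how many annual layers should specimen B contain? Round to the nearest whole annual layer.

Specimen A: after corrections the count is 34518 − 16 + 14 = 34516 annual layers.
A: Mean rate = 56233.6 mm / 34516 years ≈ 1.629 mm/yr.
For B, 11527.9 / 1.629 = 7076.67 years ≈ 7077 annual layers.

7077 annual layers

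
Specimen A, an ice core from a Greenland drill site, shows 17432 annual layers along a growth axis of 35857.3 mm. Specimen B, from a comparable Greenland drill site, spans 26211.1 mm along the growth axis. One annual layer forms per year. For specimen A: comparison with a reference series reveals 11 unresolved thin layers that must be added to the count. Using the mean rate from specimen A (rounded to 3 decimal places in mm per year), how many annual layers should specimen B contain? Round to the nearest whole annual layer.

Specimen A: after corrections the count is 17432 + 11 = 17443 annual layers.
A: Mean rate = 35857.3 mm / 17443 years ≈ 2.056 mm per year.
B spans 26211.1 / 2.056 = 12748.59 years ≈ 12749 annual layers.

12749 annual layers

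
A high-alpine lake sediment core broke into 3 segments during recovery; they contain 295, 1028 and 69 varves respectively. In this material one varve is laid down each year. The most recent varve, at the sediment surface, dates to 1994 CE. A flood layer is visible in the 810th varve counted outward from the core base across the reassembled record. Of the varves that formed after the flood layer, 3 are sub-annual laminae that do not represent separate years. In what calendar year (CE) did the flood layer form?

Total varves = 295 + 1028 + 69 = 1392.
Between varve 810 and the sediment surface there are 1392 − 810 = 582 varves.
Excluding 3 false varves: 582 − 3 = 579.
1994 − 579 = 1415 CE.

1415 CE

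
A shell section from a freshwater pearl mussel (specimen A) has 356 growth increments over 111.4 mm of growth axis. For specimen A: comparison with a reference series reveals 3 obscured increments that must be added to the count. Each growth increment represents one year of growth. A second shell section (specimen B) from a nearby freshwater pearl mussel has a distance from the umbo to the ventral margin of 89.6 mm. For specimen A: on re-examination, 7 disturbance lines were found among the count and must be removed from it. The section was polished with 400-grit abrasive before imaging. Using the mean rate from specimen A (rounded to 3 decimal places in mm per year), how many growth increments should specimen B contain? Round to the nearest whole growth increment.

Specimen A: after corrections the count is 356 − 7 + 3 = 352 growth increments.
A: 111.4 mm over 352 years gives 111.4 / 352 ≈ 0.316 mm per year.
For B, 89.6 / 0.316 = 283.54 years ≈ 284 growth increments.

284 growth increments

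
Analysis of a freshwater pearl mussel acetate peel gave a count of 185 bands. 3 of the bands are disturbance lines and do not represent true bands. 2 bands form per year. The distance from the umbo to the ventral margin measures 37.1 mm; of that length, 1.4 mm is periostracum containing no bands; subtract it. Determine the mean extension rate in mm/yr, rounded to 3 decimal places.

0.392 mm/yr

Adjusted count: 185 − 3 = 182 bands.
182 bands at 2 per year is 182 / 2 = 91 years.
The growth record spans 37.1 − 1.4 = 35.7 mm.
35.7 mm over 91 years gives 35.7 / 91 ≈ 0.392 mm/yr.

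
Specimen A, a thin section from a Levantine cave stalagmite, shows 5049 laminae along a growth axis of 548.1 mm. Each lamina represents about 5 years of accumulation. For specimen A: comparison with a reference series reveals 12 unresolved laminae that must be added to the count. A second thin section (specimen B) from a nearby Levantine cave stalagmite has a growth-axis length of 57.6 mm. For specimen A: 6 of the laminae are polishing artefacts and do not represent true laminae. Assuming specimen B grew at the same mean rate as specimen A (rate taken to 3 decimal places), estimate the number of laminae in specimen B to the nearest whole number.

524 laminae

Specimen A: after corrections the count is 5049 − 6 + 12 = 5055 laminae.
Specimen A: at 5 years per lamina, 5055 × 5 = 25275 years.
A: 548.1 mm over 25275 years gives 548.1 / 25275 ≈ 0.022 mm/yr.
For B, 57.6 / 0.022 = 2618.18 years; at 5 years per lamina that is 2618.18 / 5 ≈ 524 laminae.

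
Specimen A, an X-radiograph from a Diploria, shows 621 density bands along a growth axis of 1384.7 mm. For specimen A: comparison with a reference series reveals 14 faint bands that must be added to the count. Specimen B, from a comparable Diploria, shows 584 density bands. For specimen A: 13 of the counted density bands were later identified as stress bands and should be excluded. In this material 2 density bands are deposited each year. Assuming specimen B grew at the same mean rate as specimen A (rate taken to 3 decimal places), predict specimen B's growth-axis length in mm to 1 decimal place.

1300.0 mm

Specimen A: correcting the raw count gives 621 − 13 + 14 = 622 true density bands.
Specimen A: dividing by 2 density bands per year: 622 / 2 = 311 years.
A: Mean rate = 1384.7 mm / 311 years ≈ 4.452 mm/year.
Specimen B: with 2 density bands per year, 584 / 2 = 292 years. For B, 4.452 mm/year × 292 years = 1300.0 mm.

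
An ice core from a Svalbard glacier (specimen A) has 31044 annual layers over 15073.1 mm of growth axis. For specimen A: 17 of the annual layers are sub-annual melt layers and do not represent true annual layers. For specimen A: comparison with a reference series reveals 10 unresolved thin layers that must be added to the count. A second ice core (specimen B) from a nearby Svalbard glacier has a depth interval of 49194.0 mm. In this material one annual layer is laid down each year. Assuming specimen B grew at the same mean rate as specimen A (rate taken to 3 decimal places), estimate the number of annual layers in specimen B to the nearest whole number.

Specimen A: correcting the raw count gives 31044 − 17 + 10 = 31037 true annual layers.
A: 15073.1 mm over 31037 years gives 15073.1 / 31037 ≈ 0.486 mm per year.
For B, 49194.0 / 0.486 = 101222.22 years ≈ 101222 annual layers.

101222 annual layers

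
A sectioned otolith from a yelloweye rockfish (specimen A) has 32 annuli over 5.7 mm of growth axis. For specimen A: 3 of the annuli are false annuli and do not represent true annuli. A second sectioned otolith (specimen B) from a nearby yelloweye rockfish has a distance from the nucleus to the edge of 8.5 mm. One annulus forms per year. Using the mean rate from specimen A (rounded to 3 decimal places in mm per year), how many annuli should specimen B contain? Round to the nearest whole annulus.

Specimen A: true annulus count = 32 − 3 = 29.
A: Mean rate = 5.7 mm / 29 years ≈ 0.197 mm/year.
Specimen B: 8.5 mm / 0.197 mm per year = 43.15 years ≈ 43 annuli.

43 annuli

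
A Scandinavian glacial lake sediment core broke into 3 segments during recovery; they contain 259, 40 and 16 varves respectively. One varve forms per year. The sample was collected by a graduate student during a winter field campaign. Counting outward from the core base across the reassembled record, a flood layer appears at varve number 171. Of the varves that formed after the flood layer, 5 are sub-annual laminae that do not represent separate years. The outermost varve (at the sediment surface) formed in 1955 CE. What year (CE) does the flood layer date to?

Total varves = 259 + 40 + 16 = 315.
315 − 171 = 144 varves lie beyond the flood layer toward the sediment surface.
Excluding 5 false varves: 144 − 5 = 139.
1955 − 139 = 1816 CE.

1816 CE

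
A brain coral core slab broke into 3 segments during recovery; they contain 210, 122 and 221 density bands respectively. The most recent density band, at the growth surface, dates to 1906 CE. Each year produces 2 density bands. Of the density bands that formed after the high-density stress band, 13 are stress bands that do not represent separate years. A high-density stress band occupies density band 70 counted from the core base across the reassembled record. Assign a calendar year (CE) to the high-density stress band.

Total density bands = 210 + 122 + 221 = 553.
The high-density stress band sits at density band 70 from the core base, so 553 − 70 = 483 density bands formed after it.
Removing the 13 false density bands leaves 483 − 13 = 470 true density bands beyond the high-density stress band.
With 2 density bands per year, 470 / 2 = 235 years.
1906 − 235 = 1671 CE.

1671 CE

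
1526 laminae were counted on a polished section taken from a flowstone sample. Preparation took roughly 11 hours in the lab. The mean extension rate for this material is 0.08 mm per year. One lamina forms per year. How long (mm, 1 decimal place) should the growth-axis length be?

122.1 mm

1526 years of growth are recorded.
Predicted length = 0.08 mm/year × 1526 years = 122.1 mm.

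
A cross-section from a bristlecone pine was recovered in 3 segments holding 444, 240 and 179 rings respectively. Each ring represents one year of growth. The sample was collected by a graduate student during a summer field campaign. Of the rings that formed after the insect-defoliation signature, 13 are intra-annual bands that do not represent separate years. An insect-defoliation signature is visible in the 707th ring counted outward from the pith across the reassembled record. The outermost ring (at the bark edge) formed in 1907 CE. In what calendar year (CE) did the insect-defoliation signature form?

Total rings = 444 + 240 + 179 = 863.
863 − 707 = 156 rings lie beyond the insect-defoliation signature toward the bark edge.
Removing the 13 false rings leaves 156 − 13 = 143 true rings beyond the insect-defoliation signature.
1907 − 143 = 1764 CE.

1764 CE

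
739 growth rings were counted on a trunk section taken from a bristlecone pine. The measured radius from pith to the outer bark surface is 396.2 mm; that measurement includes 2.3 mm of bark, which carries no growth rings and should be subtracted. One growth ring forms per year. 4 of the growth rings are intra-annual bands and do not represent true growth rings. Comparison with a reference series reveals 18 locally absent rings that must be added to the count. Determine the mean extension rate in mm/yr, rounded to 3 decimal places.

Adjusted count: 739 − 4 + 18 = 753 growth rings.
The growth record spans 396.2 − 2.3 = 393.9 mm.
Extension rate ≈ 393.9 / 753 = 0.523 mm/yr.

0.523 mm/yr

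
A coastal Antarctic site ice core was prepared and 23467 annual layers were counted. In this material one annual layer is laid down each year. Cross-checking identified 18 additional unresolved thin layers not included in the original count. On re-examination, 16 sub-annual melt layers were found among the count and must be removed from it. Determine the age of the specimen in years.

23469 years

Correcting the raw count gives 23467 − 16 + 18 = 23469 true annual layers.
One annual layer per year makes the duration 23469 years.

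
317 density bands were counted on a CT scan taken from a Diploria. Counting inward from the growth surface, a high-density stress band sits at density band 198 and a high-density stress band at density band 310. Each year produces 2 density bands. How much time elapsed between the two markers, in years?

56 years

310 − 198 = 112 density bands lie between the two events.
Dividing by 2 density bands per year: 112 / 2 = 56 years.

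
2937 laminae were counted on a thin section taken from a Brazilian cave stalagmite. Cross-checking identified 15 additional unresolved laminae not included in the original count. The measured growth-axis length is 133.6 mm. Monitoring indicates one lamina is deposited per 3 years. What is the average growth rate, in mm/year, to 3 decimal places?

0.015 mm/year

Adjusted count: 2937 + 15 = 2952 laminae.
Multiplying by 3 years per lamina: 2952 × 3 = 8856 years.
Mean rate = 133.6 mm / 8856 years ≈ 0.015 mm/year.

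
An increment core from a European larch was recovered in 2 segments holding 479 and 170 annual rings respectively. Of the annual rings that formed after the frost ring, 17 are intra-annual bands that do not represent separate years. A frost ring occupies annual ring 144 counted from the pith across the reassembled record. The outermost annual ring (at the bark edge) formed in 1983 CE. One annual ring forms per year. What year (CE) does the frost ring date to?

1495 CE

Total annual rings = 479 + 170 = 649.
The frost ring sits at annual ring 144 from the pith, so 649 − 144 = 505 annual rings formed after it.
Removing the 17 false annual rings leaves 505 − 17 = 488 true annual rings beyond the frost ring.
The annual ring at the bark edge is 1983 CE, so the frost ring dates to 1983 − 488 = 1495 CE.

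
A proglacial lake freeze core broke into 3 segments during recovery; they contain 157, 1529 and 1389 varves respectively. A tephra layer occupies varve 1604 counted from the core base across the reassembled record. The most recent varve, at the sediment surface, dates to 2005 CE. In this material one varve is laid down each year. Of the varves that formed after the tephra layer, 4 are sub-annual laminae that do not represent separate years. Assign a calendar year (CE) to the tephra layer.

538 CE

Total varves = 157 + 1529 + 1389 = 3075.
The tephra layer sits at varve 1604 from the core base, so 3075 − 1604 = 1471 varves formed after it.
Excluding 4 false varves: 1471 − 4 = 1467.
The varve at the sediment surface is 2005 CE, so the tephra layer dates to 2005 − 1467 = 538 CE.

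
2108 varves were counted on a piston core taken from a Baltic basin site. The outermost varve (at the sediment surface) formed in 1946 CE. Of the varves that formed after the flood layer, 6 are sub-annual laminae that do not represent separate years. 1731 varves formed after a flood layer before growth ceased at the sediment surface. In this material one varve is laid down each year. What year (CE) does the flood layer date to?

1731 varves formed after the flood layer.
Excluding 6 false varves: 1731 − 6 = 1725.
The varve at the sediment surface is 1946 CE, so the flood layer dates to 1946 − 1725 = 221 CE.

221 CE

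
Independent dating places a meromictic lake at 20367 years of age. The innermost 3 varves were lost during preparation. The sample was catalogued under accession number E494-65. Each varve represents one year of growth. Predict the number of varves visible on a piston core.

Expected varves over 20367 years: 20367.
20367 − 3 missed = 20364 varves expected in the prepared section.

20364 varves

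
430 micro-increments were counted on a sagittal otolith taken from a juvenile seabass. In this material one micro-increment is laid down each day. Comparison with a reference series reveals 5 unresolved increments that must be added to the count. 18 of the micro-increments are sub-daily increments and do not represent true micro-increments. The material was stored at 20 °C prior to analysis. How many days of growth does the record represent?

417 days

After corrections the count is 430 − 18 + 5 = 417 micro-increments.
One micro-increment per day makes the duration 417 days.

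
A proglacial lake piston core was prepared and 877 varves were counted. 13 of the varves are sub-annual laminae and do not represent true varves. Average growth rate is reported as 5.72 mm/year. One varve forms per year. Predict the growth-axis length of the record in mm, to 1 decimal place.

4942.1 mm

After corrections the count is 877 − 13 = 864 varves.
Predicted length = 5.72 mm/year × 864 years = 4942.1 mm.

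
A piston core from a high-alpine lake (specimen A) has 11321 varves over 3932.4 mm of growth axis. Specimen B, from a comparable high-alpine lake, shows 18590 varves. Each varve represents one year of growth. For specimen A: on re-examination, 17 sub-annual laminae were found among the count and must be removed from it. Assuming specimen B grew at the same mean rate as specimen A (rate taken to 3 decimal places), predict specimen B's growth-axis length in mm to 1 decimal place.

Specimen A: adjusted count: 11321 − 17 = 11304 varves.
A: Extension rate ≈ 3932.4 / 11304 = 0.348 mm per year.
For B, 0.348 mm/year × 18590 years = 6469.3 mm.

6469.3 mm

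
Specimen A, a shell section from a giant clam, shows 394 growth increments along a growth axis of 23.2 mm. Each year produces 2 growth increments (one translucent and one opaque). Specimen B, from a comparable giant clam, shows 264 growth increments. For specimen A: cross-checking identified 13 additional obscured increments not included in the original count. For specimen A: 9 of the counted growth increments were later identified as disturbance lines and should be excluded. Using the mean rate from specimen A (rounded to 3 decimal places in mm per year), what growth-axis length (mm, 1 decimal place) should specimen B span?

15.4 mm

Specimen A: adjusted count: 394 − 9 + 13 = 398 growth increments.
Specimen A: dividing by 2 growth increments per year: 398 / 2 = 199 years.
A: Mean rate = 23.2 mm / 199 years ≈ 0.117 mm/yr.
Specimen B: dividing by 2 growth increments per year: 264 / 2 = 132 years. For B, 0.117 mm/year × 132 years = 15.4 mm.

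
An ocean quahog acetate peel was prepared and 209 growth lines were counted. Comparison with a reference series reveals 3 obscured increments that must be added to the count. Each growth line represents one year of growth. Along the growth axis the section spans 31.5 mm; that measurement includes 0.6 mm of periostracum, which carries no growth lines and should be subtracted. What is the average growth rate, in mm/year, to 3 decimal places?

Correcting the raw count gives 209 + 3 = 212 true growth lines.
Removing the 0.6 mm offcut leaves 31.5 − 0.6 = 30.9 mm.
Extension rate ≈ 30.9 / 212 = 0.146 mm/year.

0.146 mm/year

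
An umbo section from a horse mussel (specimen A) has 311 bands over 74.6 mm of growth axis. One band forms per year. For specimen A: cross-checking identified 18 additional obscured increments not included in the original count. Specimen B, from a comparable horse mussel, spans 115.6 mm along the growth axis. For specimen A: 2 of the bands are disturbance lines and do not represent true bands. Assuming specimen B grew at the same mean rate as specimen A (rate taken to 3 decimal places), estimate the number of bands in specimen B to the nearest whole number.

Specimen A: adjusted count: 311 − 2 + 18 = 327 bands.
A: Extension rate ≈ 74.6 / 327 = 0.228 mm/year.
B spans 115.6 / 0.228 = 507.02 years ≈ 507 bands.

507 bands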